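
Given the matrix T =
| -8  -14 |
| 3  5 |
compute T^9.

tr T = -3 and det T = 2, so the characteristic polynomial is λ² − (-3)λ + (2) with roots -1 and -2.
Eigenvectors give P = [[-2, 7], [1, -3]] with P⁻¹ = [[3, 7], [1, 2]], and T = P·diag(-1, -2)·P⁻¹.
Then T^9 = P·diag(-1, -512)·P⁻¹ = [[2, -3584], [-1, 1536]] · [[3, 7], [1, 2]] = [[-3578, -7154], [1533, 3065]].

[[-3578, -7154], [1533, 3065]]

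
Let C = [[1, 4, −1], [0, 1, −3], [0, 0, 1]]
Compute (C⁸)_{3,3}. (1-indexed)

1

C = I + N where N = [[0, 4, −1], [0, 0, −3], [0, 0, 0]] is strictly upper-triangular, so N³ = 0.
(I + N)⁸ = I + 8·N + 28·N² = [[1, 32, −344], [0, 1, −24], [0, 0, 1]].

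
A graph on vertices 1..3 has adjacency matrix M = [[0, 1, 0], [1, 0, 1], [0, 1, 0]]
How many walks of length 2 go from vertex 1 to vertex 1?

The number of length-2 walks from vertex 1 to vertex 1 is entry (1,1) of M², where M is the adjacency matrix.
M² = [[1, 0, 1], [0, 2, 0], [1, 0, 1]]

1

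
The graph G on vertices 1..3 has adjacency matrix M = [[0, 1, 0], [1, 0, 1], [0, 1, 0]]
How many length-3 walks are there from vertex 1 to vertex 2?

The number of length-3 walks from vertex 1 to vertex 2 is entry (1,2) of M³, where M is the adjacency matrix.
M² = [[1, 0, 1], [0, 2, 0], [1, 0, 1]]
M³ = [[0, 2, 0], [2, 0, 2], [0, 2, 0]]

2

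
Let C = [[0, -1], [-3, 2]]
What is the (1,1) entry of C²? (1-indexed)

3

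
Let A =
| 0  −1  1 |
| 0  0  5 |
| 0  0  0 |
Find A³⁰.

[[0, 0, 0], [0, 0, 0], [0, 0, 0]]

A is strictly triangular, hence nilpotent: A³ = 0, so A³⁰ = 0.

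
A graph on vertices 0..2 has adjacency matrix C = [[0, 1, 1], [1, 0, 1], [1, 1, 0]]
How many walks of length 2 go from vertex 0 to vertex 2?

1

The number of length-2 walks from vertex 0 to vertex 2 is entry (0,2) of C², where C is the adjacency matrix.
C² = [[2, 1, 1], [1, 2, 1], [1, 1, 2]]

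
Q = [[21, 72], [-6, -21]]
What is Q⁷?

tr Q = 0 and det Q = -9, so the characteristic polynomial is λ² − (0)λ + (-9) with roots 3 and -3.
Eigenvectors give P = [[4, 3], [-1, -1]] with P⁻¹ = [[1, 3], [-1, -4]], and Q = P·diag(3, -3)·P⁻¹.
Then Q⁷ = P·diag(2187, -2187)·P⁻¹ = [[8748, -6561], [-2187, 2187]] · [[1, 3], [-1, -4]] = [[15309, 52488], [-4374, -15309]].

[[15309, 52488], [-4374, -15309]]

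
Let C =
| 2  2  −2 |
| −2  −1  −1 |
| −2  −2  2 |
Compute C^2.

[[4, 6, −10], [0, −1, 3], [−4, −6, 10]]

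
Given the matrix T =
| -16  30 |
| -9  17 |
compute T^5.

[[-166, 330], [-99, 197]]

tr T = 1 and det T = -2, so the characteristic polynomial is λ² − (1)λ + (-2) with roots -1 and 2.
Eigenvectors give P = [[-2, 5], [-1, 3]] with P⁻¹ = [[-3, 5], [-1, 2]], and T = P·diag(-1, 2)·P⁻¹.
Then T^5 = P·diag(-1, 32)·P⁻¹ = [[2, 160], [1, 96]] · [[-3, 5], [-1, 2]] = [[-166, 330], [-99, 197]].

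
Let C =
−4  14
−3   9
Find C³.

tr C = 5 and det C = 6, so the characteristic polynomial is λ² − (5)λ + (6) with roots 2 and 3.
Eigenvectors give P = [[7, −2], [3, −1]] with P⁻¹ = [[1, −2], [3, −7]], and C = P·diag(2, 3)·P⁻¹.
Then C³ = P·diag(8, 27)·P⁻¹ = [[56, −54], [24, −27]] · [[1, −2], [3, −7]] = [[−106, 266], [−57, 141]].

[[−106, 266], [−57, 141]]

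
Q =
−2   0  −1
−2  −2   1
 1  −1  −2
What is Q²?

[[3, 1, 4], [9, 3, −2], [−2, 4, 2]]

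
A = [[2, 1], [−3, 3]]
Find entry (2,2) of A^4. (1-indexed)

−39

A^2 = [[1, 5], [−15, 6]]
A^3 = [[−13, 16], [−48, 3]]
A^4 = [[−74, 35], [−105, −39]]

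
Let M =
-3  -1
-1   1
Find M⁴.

[[104, 24], [24, 8]]

M² = [[10, 2], [2, 2]]
M³ = [[-32, -8], [-8, 0]]
M⁴ = [[104, 24], [24, 8]]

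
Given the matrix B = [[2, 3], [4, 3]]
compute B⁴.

[[556, 555], [740, 741]]

B² = [[16, 15], [20, 21]]
B³ = [[92, 93], [124, 123]]
B⁴ = [[556, 555], [740, 741]]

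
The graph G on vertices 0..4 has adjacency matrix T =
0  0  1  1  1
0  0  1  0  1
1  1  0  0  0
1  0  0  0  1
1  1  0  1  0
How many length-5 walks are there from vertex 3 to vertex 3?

The number of length-5 walks from vertex 3 to vertex 3 is entry (3,3) of T⁵, where T is the adjacency matrix.
T² = [[3, 2, 0, 1, 1], [2, 2, 0, 1, 0], [0, 0, 2, 1, 2], [1, 1, 1, 2, 1], [1, 0, 2, 1, 3]]
T³ = [[2, 1, 5, 4, 6], [1, 0, 4, 2, 5], [5, 4, 0, 2, 1], [4, 2, 2, 2, 4], [6, 5, 1, 4, 2]]
T⁴ = [[15, 11, 3, 8, 7], [11, 9, 1, 6, 3], [3, 1, 9, 6, 11], [8, 6, 6, 8, 8], [7, 3, 11, 8, 15]]
T⁵ = [[18, 10, 26, 22, 34], [10, 4, 20, 14, 26], [26, 20, 4, 14, 10], [22, 14, 14, 16, 22], [34, 26, 10, 22, 18]]

16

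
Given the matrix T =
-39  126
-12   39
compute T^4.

tr T = 0 and det T = -9, so the characteristic polynomial is λ² − (0)λ + (-9) with roots -3 and 3.
Eigenvectors give P = [[-7, 3], [-2, 1]] with P⁻¹ = [[-1, 3], [-2, 7]], and T = P·diag(-3, 3)·P⁻¹.
Then T^4 = P·diag(81, 81)·P⁻¹ = [[-567, 243], [-162, 81]] · [[-1, 3], [-2, 7]] = [[81, 0], [0, 81]].

[[81, 0], [0, 81]]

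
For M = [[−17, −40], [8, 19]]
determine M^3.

tr M = 2 and det M = −3, so the characteristic polynomial is λ² − (2)λ + (−3) with roots 3 and −1.
Eigenvectors give P = [[−2, 5], [1, −2]] with P⁻¹ = [[2, 5], [1, 2]], and M = P·diag(3, −1)·P⁻¹.
Then M^3 = P·diag(27, −1)·P⁻¹ = [[−54, −5], [27, 2]] · [[2, 5], [1, 2]] = [[−113, −280], [56, 139]].

[[−113, −280], [56, 139]]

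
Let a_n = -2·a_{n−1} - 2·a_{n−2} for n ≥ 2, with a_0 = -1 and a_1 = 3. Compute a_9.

With companion matrix B = [[-2, -2], [1, 0]], [a_n, a_{n−1}]ᵀ = B·[a_{n−1}, a_{n−2}]ᵀ, so [a_9, a_8]ᵀ = B⁸·[a_1, a_0]ᵀ.
B⁸ = [[16, 0], [0, 16]], giving [a_9, a_8]ᵀ = [[48], [-16]].

48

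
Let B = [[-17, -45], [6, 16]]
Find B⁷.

tr B = -1 and det B = -2, so the characteristic polynomial is λ² − (-1)λ + (-2) with roots -2 and 1.
Eigenvectors give P = [[-3, -5], [1, 2]] with P⁻¹ = [[-2, -5], [1, 3]], and B = P·diag(-2, 1)·P⁻¹.
Then B⁷ = P·diag(-128, 1)·P⁻¹ = [[384, -5], [-128, 2]] · [[-2, -5], [1, 3]] = [[-773, -1935], [258, 646]].

[[-773, -1935], [258, 646]]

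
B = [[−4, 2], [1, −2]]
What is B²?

[[18, −12], [−6, 6]]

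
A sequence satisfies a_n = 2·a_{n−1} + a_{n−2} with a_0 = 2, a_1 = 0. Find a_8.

With companion matrix A = [[2, 1], [1, 0]], [a_n, a_{n−1}]ᵀ = A·[a_{n−1}, a_{n−2}]ᵀ, so [a_8, a_7]ᵀ = A⁷·[a_1, a_0]ᵀ.
A⁷ = [[408, 169], [169, 70]], giving [a_8, a_7]ᵀ = [[338], [140]].

338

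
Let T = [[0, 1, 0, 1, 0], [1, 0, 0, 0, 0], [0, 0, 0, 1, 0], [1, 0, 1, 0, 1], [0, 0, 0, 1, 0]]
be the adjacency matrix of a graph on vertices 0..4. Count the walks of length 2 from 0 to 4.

The number of length-2 walks from vertex 0 to vertex 4 is entry (0,4) of T^2, where T is the adjacency matrix.
T^2 = [[2, 0, 1, 0, 1], [0, 1, 0, 1, 0], [1, 0, 1, 0, 1], [0, 1, 0, 3, 0], [1, 0, 1, 0, 1]]

1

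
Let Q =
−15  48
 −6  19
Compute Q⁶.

[[−5823, 17472], [−2184, 6553]]

tr Q = 4 and det Q = 3, so the characteristic polynomial is λ² − (4)λ + (3) with roots 3 and 1.
Eigenvectors give P = [[−8, −3], [−3, −1]] with P⁻¹ = [[1, −3], [−3, 8]], and Q = P·diag(3, 1)·P⁻¹.
Then Q⁶ = P·diag(729, 1)·P⁻¹ = [[−5832, −3], [−2187, −1]] · [[1, −3], [−3, 8]] = [[−5823, 17472], [−2184, 6553]].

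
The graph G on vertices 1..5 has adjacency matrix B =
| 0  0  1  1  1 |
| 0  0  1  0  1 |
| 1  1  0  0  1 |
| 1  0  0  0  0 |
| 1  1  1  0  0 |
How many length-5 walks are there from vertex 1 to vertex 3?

37

The number of length-5 walks from vertex 1 to vertex 3 is entry (1,3) of B^5, where B is the adjacency matrix.
B^2 = [[3, 2, 1, 0, 1], [2, 2, 1, 0, 1], [1, 1, 3, 1, 2], [0, 0, 1, 1, 1], [1, 1, 2, 1, 3]]
B^3 = [[2, 2, 6, 3, 6], [2, 2, 5, 2, 5], [6, 5, 4, 1, 5], [3, 2, 1, 0, 1], [6, 5, 5, 1, 4]]
B^4 = [[15, 12, 10, 2, 10], [12, 10, 9, 2, 9], [10, 9, 16, 6, 15], [2, 2, 6, 3, 6], [10, 9, 15, 6, 16]]
B^5 = [[22, 20, 37, 15, 37], [20, 18, 31, 12, 31], [37, 31, 34, 10, 35], [15, 12, 10, 2, 10], [37, 31, 35, 10, 34]]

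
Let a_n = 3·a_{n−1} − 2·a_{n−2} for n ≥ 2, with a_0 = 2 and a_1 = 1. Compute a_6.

With companion matrix C = [[3, −2], [1, 0]], [a_n, a_{n−1}]ᵀ = C·[a_{n−1}, a_{n−2}]ᵀ, so [a_6, a_5]ᵀ = C⁵·[a_1, a_0]ᵀ.
C⁵ = [[63, −62], [31, −30]], giving [a_6, a_5]ᵀ = [[−61], [−29]].

−61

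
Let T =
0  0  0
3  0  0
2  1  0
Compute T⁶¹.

[[0, 0, 0], [0, 0, 0], [0, 0, 0]]

T is strictly triangular, hence nilpotent: T³ = 0, so T⁶¹ = 0.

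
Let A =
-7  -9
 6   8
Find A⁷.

tr A = 1 and det A = -2, so the characteristic polynomial is λ² − (1)λ + (-2) with roots -1 and 2.
Eigenvectors give P = [[-3, 1], [2, -1]] with P⁻¹ = [[-1, -1], [-2, -3]], and A = P·diag(-1, 2)·P⁻¹.
Then A⁷ = P·diag(-1, 128)·P⁻¹ = [[3, 128], [-2, -128]] · [[-1, -1], [-2, -3]] = [[-259, -387], [258, 386]].

[[-259, -387], [258, 386]]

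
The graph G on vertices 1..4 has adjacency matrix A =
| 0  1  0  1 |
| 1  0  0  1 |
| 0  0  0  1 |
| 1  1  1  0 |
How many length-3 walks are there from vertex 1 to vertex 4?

The number of length-3 walks from vertex 1 to vertex 4 is entry (1,4) of A^3, where A is the adjacency matrix.
A^2 = [[2, 1, 1, 1], [1, 2, 1, 1], [1, 1, 1, 0], [1, 1, 0, 3]]
A^3 = [[2, 3, 1, 4], [3, 2, 1, 4], [1, 1, 0, 3], [4, 4, 3, 2]]

4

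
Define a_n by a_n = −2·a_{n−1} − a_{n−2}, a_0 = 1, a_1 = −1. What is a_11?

With companion matrix A = [[−2, −1], [1, 0]], [a_n, a_{n−1}]ᵀ = A·[a_{n−1}, a_{n−2}]ᵀ, so [a_11, a_10]ᵀ = A^10·[a_1, a_0]ᵀ.
A^10 = [[11, 10], [−10, −9]], giving [a_11, a_10]ᵀ = [[−1], [1]].

−1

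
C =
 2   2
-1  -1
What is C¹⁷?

C² = C (a projection; rank 1, trace 1), so C¹⁷ = C.

[[2, 2], [-1, -1]]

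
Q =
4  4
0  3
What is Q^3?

[[64, 148], [0, 27]]

Q^2 = [[16, 28], [0, 9]]
Q^3 = [[64, 148], [0, 27]]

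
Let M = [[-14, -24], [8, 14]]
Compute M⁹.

[[-3584, -6144], [2048, 3584]]

tr M = 0 and det M = -4, so the characteristic polynomial is λ² − (0)λ + (-4) with roots -2 and 2.
Eigenvectors give P = [[-2, -3], [1, 2]] with P⁻¹ = [[-2, -3], [1, 2]], and M = P·diag(-2, 2)·P⁻¹.
Then M⁹ = P·diag(-512, 512)·P⁻¹ = [[1024, -1536], [-512, 1024]] · [[-2, -3], [1, 2]] = [[-3584, -6144], [2048, 3584]].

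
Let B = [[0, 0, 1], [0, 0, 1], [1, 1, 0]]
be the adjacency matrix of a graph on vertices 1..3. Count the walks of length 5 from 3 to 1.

The number of length-5 walks from vertex 3 to vertex 1 is entry (3,1) of B⁵, where B is the adjacency matrix.
B² = [[1, 1, 0], [1, 1, 0], [0, 0, 2]]
B³ = [[0, 0, 2], [0, 0, 2], [2, 2, 0]]
B⁴ = [[2, 2, 0], [2, 2, 0], [0, 0, 4]]
B⁵ = [[0, 0, 4], [0, 0, 4], [4, 4, 0]]

4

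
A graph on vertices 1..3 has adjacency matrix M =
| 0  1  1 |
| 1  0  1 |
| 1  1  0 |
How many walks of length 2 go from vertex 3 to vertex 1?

The number of length-2 walks from vertex 3 to vertex 1 is entry (3,1) of M², where M is the adjacency matrix.
M² = [[2, 1, 1], [1, 2, 1], [1, 1, 2]]

1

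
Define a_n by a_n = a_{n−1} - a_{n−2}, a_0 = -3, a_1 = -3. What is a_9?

With companion matrix T = [[1, -1], [1, 0]], [a_n, a_{n−1}]ᵀ = T·[a_{n−1}, a_{n−2}]ᵀ, so [a_9, a_8]ᵀ = T⁸·[a_1, a_0]ᵀ.
T⁸ = [[0, -1], [1, -1]], giving [a_9, a_8]ᵀ = [[3], [0]].

3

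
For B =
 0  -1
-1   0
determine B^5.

[[0, -1], [-1, 0]]

B² = I (check: tr B = 0 and det B = -1), so B^5 = B since 5 is odd.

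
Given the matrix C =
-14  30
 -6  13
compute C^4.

tr C = -1 and det C = -2, so the characteristic polynomial is λ² − (-1)λ + (-2) with roots 1 and -2.
Eigenvectors give P = [[2, 5], [1, 2]] with P⁻¹ = [[-2, 5], [1, -2]], and C = P·diag(1, -2)·P⁻¹.
Then C^4 = P·diag(1, 16)·P⁻¹ = [[2, 80], [1, 32]] · [[-2, 5], [1, -2]] = [[76, -150], [30, -59]].

[[76, -150], [30, -59]]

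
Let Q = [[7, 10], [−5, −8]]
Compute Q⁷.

[[2443, 4630], [−2315, −4502]]

tr Q = −1 and det Q = −6, so the characteristic polynomial is λ² − (−1)λ + (−6) with roots 2 and −3.
Eigenvectors give P = [[2, −1], [−1, 1]] with P⁻¹ = [[1, 1], [1, 2]], and Q = P·diag(2, −3)·P⁻¹.
Then Q⁷ = P·diag(128, −2187)·P⁻¹ = [[256, 2187], [−128, −2187]] · [[1, 1], [1, 2]] = [[2443, 4630], [−2315, −4502]].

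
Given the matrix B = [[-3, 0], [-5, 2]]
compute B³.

tr B = -1 and det B = -6, so the characteristic polynomial is λ² − (-1)λ + (-6) with roots 2 and -3.
Eigenvectors give P = [[0, -1], [-1, -1]] with P⁻¹ = [[1, -1], [-1, 0]], and B = P·diag(2, -3)·P⁻¹.
Then B³ = P·diag(8, -27)·P⁻¹ = [[0, 27], [-8, 27]] · [[1, -1], [-1, 0]] = [[-27, 0], [-35, 8]].

[[-27, 0], [-35, 8]]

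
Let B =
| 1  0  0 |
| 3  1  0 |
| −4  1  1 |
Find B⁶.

[[1, 0, 0], [18, 1, 0], [21, 6, 1]]

B = I + N where N = [[0, 0, 0], [3, 0, 0], [−4, 1, 0]] is strictly lower-triangular, so N³ = 0.
(I + N)⁶ = I + 6·N + 15·N² = [[1, 0, 0], [18, 1, 0], [21, 6, 1]].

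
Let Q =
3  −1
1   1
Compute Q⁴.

Q² = [[8, −4], [4, 0]]
Q³ = [[20, −12], [12, −4]]
Q⁴ = [[48, −32], [32, −16]]

[[48, −32], [32, −16]]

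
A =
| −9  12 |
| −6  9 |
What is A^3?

[[−81, 108], [−54, 81]]

tr A = 0 and det A = −9, so the characteristic polynomial is λ² − (0)λ + (−9) with roots 3 and −3.
Eigenvectors give P = [[1, 2], [1, 1]] with P⁻¹ = [[−1, 2], [1, −1]], and A = P·diag(3, −3)·P⁻¹.
Then A^3 = P·diag(27, −27)·P⁻¹ = [[27, −54], [27, −27]] · [[−1, 2], [1, −1]] = [[−81, 108], [−54, 81]].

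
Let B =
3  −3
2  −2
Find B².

B² = B (a projection; rank 1, trace 1), so B² = B.

[[3, −3], [2, −2]]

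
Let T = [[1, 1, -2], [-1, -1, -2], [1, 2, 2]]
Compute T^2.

[[-2, -4, -8], [-2, -4, 0], [1, 3, -2]]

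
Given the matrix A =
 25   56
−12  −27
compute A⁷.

[[13129, 30632], [−6564, −15315]]

tr A = −2 and det A = −3, so the characteristic polynomial is λ² − (−2)λ + (−3) with roots 1 and −3.
Eigenvectors give P = [[−7, 2], [3, −1]] with P⁻¹ = [[−1, −2], [−3, −7]], and A = P·diag(1, −3)·P⁻¹.
Then A⁷ = P·diag(1, −2187)·P⁻¹ = [[−7, −4374], [3, 2187]] · [[−1, −2], [−3, −7]] = [[13129, 30632], [−6564, −15315]].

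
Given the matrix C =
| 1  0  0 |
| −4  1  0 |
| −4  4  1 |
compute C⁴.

[[1, 0, 0], [−16, 1, 0], [−112, 16, 1]]

C = I + N where N = [[0, 0, 0], [−4, 0, 0], [−4, 4, 0]] is strictly lower-triangular, so N³ = 0.
(I + N)⁴ = I + 4·N + 6·N² = [[1, 0, 0], [−16, 1, 0], [−112, 16, 1]].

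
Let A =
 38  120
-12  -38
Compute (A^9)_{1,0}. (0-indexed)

-3072

tr A = 0 and det A = -4, so the characteristic polynomial is λ² − (0)λ + (-4) with roots 2 and -2.
Eigenvectors give P = [[10, -3], [-3, 1]] with P⁻¹ = [[1, 3], [3, 10]], and A = P·diag(2, -2)·P⁻¹.
Then A^9 = P·diag(512, -512)·P⁻¹ = [[5120, 1536], [-1536, -512]] · [[1, 3], [3, 10]] = [[9728, 30720], [-3072, -9728]].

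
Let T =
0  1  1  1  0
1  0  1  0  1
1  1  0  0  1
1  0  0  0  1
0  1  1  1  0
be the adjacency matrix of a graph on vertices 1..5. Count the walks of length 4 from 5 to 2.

11

The number of length-4 walks from vertex 5 to vertex 2 is entry (5,2) of T⁴, where T is the adjacency matrix.
T² = [[3, 1, 1, 0, 3], [1, 3, 2, 2, 1], [1, 2, 3, 2, 1], [0, 2, 2, 2, 0], [3, 1, 1, 0, 3]]
T³ = [[2, 7, 7, 6, 2], [7, 4, 5, 2, 7], [7, 5, 4, 2, 7], [6, 2, 2, 0, 6], [2, 7, 7, 6, 2]]
T⁴ = [[20, 11, 11, 4, 20], [11, 19, 18, 14, 11], [11, 18, 19, 14, 11], [4, 14, 14, 12, 4], [20, 11, 11, 4, 20]]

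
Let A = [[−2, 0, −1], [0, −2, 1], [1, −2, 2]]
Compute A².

[[3, 2, 0], [1, 2, 0], [0, 0, 1]]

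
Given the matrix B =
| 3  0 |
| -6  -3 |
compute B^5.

tr B = 0 and det B = -9, so the characteristic polynomial is λ² − (0)λ + (-9) with roots -3 and 3.
Eigenvectors give P = [[0, -1], [1, 1]] with P⁻¹ = [[1, 1], [-1, 0]], and B = P·diag(-3, 3)·P⁻¹.
Then B^5 = P·diag(-243, 243)·P⁻¹ = [[0, -243], [-243, 243]] · [[1, 1], [-1, 0]] = [[243, 0], [-486, -243]].

[[243, 0], [-486, -243]]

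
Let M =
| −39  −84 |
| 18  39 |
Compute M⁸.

[[6561, 0], [0, 6561]]

tr M = 0 and det M = −9, so the characteristic polynomial is λ² − (0)λ + (−9) with roots −3 and 3.
Eigenvectors give P = [[7, −2], [−3, 1]] with P⁻¹ = [[1, 2], [3, 7]], and M = P·diag(−3, 3)·P⁻¹.
Then M⁸ = P·diag(6561, 6561)·P⁻¹ = [[45927, −13122], [−19683, 6561]] · [[1, 2], [3, 7]] = [[6561, 0], [0, 6561]].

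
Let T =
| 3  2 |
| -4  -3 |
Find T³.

T² = I (check: tr T = 0 and det T = -1), so T³ = T since 3 is odd.

[[3, 2], [-4, -3]]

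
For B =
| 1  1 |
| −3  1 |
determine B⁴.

[[−8, −8], [24, −8]]

B² = [[−2, 2], [−6, −2]]
B³ = [[−8, 0], [0, −8]]
B⁴ = [[−8, −8], [24, −8]]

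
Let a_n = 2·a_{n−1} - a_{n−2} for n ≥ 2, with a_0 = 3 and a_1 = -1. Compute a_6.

With companion matrix A = [[2, -1], [1, 0]], [a_n, a_{n−1}]ᵀ = A·[a_{n−1}, a_{n−2}]ᵀ, so [a_6, a_5]ᵀ = A⁵·[a_1, a_0]ᵀ.
A⁵ = [[6, -5], [5, -4]], giving [a_6, a_5]ᵀ = [[-21], [-17]].

-21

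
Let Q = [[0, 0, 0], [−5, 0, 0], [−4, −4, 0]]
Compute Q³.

Q is strictly triangular, hence nilpotent: Q³ = 0, so Q³ = 0.

[[0, 0, 0], [0, 0, 0], [0, 0, 0]]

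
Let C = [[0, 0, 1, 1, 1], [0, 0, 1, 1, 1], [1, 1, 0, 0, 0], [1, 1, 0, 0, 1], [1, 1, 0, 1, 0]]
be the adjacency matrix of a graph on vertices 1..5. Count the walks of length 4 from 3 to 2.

4

The number of length-4 walks from vertex 3 to vertex 2 is entry (3,2) of C⁴, where C is the adjacency matrix.
C² = [[3, 3, 0, 1, 1], [3, 3, 0, 1, 1], [0, 0, 2, 2, 2], [1, 1, 2, 3, 2], [1, 1, 2, 2, 3]]
C³ = [[2, 2, 6, 7, 7], [2, 2, 6, 7, 7], [6, 6, 0, 2, 2], [7, 7, 2, 4, 5], [7, 7, 2, 5, 4]]
C⁴ = [[20, 20, 4, 11, 11], [20, 20, 4, 11, 11], [4, 4, 12, 14, 14], [11, 11, 14, 19, 18], [11, 11, 14, 18, 19]]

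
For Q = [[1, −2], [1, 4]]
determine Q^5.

[[−179, −422], [211, 454]]

tr Q = 5 and det Q = 6, so the characteristic polynomial is λ² − (5)λ + (6) with roots 3 and 2.
Eigenvectors give P = [[−1, −2], [1, 1]] with P⁻¹ = [[1, 2], [−1, −1]], and Q = P·diag(3, 2)·P⁻¹.
Then Q^5 = P·diag(243, 32)·P⁻¹ = [[−243, −64], [243, 32]] · [[1, 2], [−1, −1]] = [[−179, −422], [211, 454]].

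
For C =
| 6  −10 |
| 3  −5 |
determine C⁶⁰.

C² = C (a projection; rank 1, trace 1), so C⁶⁰ = C.

[[6, −10], [3, −5]]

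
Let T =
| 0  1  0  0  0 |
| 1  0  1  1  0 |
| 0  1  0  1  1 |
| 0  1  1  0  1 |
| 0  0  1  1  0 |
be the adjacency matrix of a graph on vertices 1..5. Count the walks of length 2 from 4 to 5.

1

The number of length-2 walks from vertex 4 to vertex 5 is entry (4,5) of T^2, where T is the adjacency matrix.
T^2 = [[1, 0, 1, 1, 0], [0, 3, 1, 1, 2], [1, 1, 3, 2, 1], [1, 1, 2, 3, 1], [0, 2, 1, 1, 2]]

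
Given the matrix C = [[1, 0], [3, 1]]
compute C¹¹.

C = I + N where N = [[0, 0], [3, 0]] is strictly lower-triangular, so N² = 0.
(I + N)¹¹ = I + 11·N = [[1, 0], [33, 1]].

[[1, 0], [33, 1]]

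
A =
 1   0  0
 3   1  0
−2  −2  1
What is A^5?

A = I + N where N = [[0, 0, 0], [3, 0, 0], [−2, −2, 0]] is strictly lower-triangular, so N^3 = 0.
(I + N)^5 = I + 5·N + 10·N^2 = [[1, 0, 0], [15, 1, 0], [−70, −10, 1]].

[[1, 0, 0], [15, 1, 0], [−70, −10, 1]]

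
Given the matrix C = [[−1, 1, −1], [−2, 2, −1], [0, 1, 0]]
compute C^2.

[[−1, 0, 0], [−2, 1, 0], [−2, 2, −1]]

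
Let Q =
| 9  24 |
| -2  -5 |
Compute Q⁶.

[[2913, 8736], [-728, -2183]]

tr Q = 4 and det Q = 3, so the characteristic polynomial is λ² − (4)λ + (3) with roots 1 and 3.
Eigenvectors give P = [[3, 4], [-1, -1]] with P⁻¹ = [[-1, -4], [1, 3]], and Q = P·diag(1, 3)·P⁻¹.
Then Q⁶ = P·diag(1, 729)·P⁻¹ = [[3, 2916], [-1, -729]] · [[-1, -4], [1, 3]] = [[2913, 8736], [-728, -2183]].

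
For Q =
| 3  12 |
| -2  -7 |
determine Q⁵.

[[483, 1452], [-242, -727]]

tr Q = -4 and det Q = 3, so the characteristic polynomial is λ² − (-4)λ + (3) with roots -3 and -1.
Eigenvectors give P = [[-2, 3], [1, -1]] with P⁻¹ = [[1, 3], [1, 2]], and Q = P·diag(-3, -1)·P⁻¹.
Then Q⁵ = P·diag(-243, -1)·P⁻¹ = [[486, -3], [-243, 1]] · [[1, 3], [1, 2]] = [[483, 1452], [-242, -727]].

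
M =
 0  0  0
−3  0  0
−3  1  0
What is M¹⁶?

[[0, 0, 0], [0, 0, 0], [0, 0, 0]]

M is strictly triangular, hence nilpotent: M³ = 0, so M¹⁶ = 0.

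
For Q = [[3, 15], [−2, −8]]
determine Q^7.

[[10167, 30885], [−4118, −12482]]

tr Q = −5 and det Q = 6, so the characteristic polynomial is λ² − (−5)λ + (6) with roots −2 and −3.
Eigenvectors give P = [[−3, −5], [1, 2]] with P⁻¹ = [[−2, −5], [1, 3]], and Q = P·diag(−2, −3)·P⁻¹.
Then Q^7 = P·diag(−128, −2187)·P⁻¹ = [[384, 10935], [−128, −4374]] · [[−2, −5], [1, 3]] = [[10167, 30885], [−4118, −12482]].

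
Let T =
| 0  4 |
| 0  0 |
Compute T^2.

[[0, 0], [0, 0]]

T is strictly triangular, hence nilpotent: T^2 = 0, so T^2 = 0.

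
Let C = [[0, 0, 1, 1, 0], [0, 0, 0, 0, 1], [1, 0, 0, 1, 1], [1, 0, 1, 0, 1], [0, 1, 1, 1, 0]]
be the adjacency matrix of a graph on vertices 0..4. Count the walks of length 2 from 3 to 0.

The number of length-2 walks from vertex 3 to vertex 0 is entry (3,0) of C², where C is the adjacency matrix.
C² = [[2, 0, 1, 1, 2], [0, 1, 1, 1, 0], [1, 1, 3, 2, 1], [1, 1, 2, 3, 1], [2, 0, 1, 1, 3]]

1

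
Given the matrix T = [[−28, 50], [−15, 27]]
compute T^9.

tr T = −1 and det T = −6, so the characteristic polynomial is λ² − (−1)λ + (−6) with roots −3 and 2.
Eigenvectors give P = [[−2, 5], [−1, 3]] with P⁻¹ = [[−3, 5], [−1, 2]], and T = P·diag(−3, 2)·P⁻¹.
Then T^9 = P·diag(−19683, 512)·P⁻¹ = [[39366, 2560], [19683, 1536]] · [[−3, 5], [−1, 2]] = [[−120658, 201950], [−60585, 101487]].

[[−120658, 201950], [−60585, 101487]]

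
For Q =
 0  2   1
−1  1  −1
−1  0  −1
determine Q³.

[[1, −4, −2], [2, −1, 2], [2, 0, 3]]

Q² = [[−3, 2, −3], [0, −1, −1], [1, −2, 0]]
Q³ = [[1, −4, −2], [2, −1, 2], [2, 0, 3]]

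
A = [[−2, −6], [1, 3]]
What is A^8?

[[−2, −6], [1, 3]]

A² = A (a projection; rank 1, trace 1), so A^8 = A.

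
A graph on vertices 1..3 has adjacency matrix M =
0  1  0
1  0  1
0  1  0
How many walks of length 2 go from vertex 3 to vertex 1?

The number of length-2 walks from vertex 3 to vertex 1 is entry (3,1) of M², where M is the adjacency matrix.
M² = [[1, 0, 1], [0, 2, 0], [1, 0, 1]]

1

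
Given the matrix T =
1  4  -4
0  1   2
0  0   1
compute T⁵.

T = I + N where N = [[0, 4, -4], [0, 0, 2], [0, 0, 0]] is strictly upper-triangular, so N³ = 0.
(I + N)⁵ = I + 5·N + 10·N² = [[1, 20, 60], [0, 1, 10], [0, 0, 1]].

[[1, 20, 60], [0, 1, 10], [0, 0, 1]]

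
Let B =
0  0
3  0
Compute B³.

B is strictly triangular, hence nilpotent: B² = 0, so B³ = 0.

[[0, 0], [0, 0]]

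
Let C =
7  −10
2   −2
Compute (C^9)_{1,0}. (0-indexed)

tr C = 5 and det C = 6, so the characteristic polynomial is λ² − (5)λ + (6) with roots 3 and 2.
Eigenvectors give P = [[5, 2], [2, 1]] with P⁻¹ = [[1, −2], [−2, 5]], and C = P·diag(3, 2)·P⁻¹.
Then C^9 = P·diag(19683, 512)·P⁻¹ = [[98415, 1024], [39366, 512]] · [[1, −2], [−2, 5]] = [[96367, −191710], [38342, −76172]].

38342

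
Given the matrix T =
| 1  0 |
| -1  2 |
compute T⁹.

[[1, 0], [-511, 512]]

tr T = 3 and det T = 2, so the characteristic polynomial is λ² − (3)λ + (2) with roots 1 and 2.
Eigenvectors give P = [[1, 0], [1, -1]] with P⁻¹ = [[1, 0], [1, -1]], and T = P·diag(1, 2)·P⁻¹.
Then T⁹ = P·diag(1, 512)·P⁻¹ = [[1, 0], [1, -512]] · [[1, 0], [1, -1]] = [[1, 0], [-511, 512]].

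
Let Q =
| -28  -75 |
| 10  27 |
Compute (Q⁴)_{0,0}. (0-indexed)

406

tr Q = -1 and det Q = -6, so the characteristic polynomial is λ² − (-1)λ + (-6) with roots 2 and -3.
Eigenvectors give P = [[-5, -3], [2, 1]] with P⁻¹ = [[1, 3], [-2, -5]], and Q = P·diag(2, -3)·P⁻¹.
Then Q⁴ = P·diag(16, 81)·P⁻¹ = [[-80, -243], [32, 81]] · [[1, 3], [-2, -5]] = [[406, 975], [-130, -309]].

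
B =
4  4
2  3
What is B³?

[[152, 180], [90, 107]]

B² = [[24, 28], [14, 17]]
B³ = [[152, 180], [90, 107]]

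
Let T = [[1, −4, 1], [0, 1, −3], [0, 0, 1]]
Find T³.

[[1, −12, 39], [0, 1, −9], [0, 0, 1]]

T = I + N where N = [[0, −4, 1], [0, 0, −3], [0, 0, 0]] is strictly upper-triangular, so N³ = 0.
(I + N)³ = I + 3·N + 3·N² = [[1, −12, 39], [0, 1, −9], [0, 0, 1]].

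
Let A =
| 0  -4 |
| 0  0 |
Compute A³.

A is strictly triangular, hence nilpotent: A² = 0, so A³ = 0.

[[0, 0], [0, 0]]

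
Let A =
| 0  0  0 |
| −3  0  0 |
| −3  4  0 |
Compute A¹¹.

A is strictly triangular, hence nilpotent: A³ = 0, so A¹¹ = 0.

[[0, 0, 0], [0, 0, 0], [0, 0, 0]]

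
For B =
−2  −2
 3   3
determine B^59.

[[−2, −2], [3, 3]]

B² = B (a projection; rank 1, trace 1), so B^59 = B.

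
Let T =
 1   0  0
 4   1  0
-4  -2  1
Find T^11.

[[1, 0, 0], [44, 1, 0], [-484, -22, 1]]

T = I + N where N = [[0, 0, 0], [4, 0, 0], [-4, -2, 0]] is strictly lower-triangular, so N^3 = 0.
(I + N)^11 = I + 11·N + 55·N^2 = [[1, 0, 0], [44, 1, 0], [-484, -22, 1]].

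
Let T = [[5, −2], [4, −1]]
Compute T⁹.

tr T = 4 and det T = 3, so the characteristic polynomial is λ² − (4)λ + (3) with roots 1 and 3.
Eigenvectors give P = [[1, 1], [2, 1]] with P⁻¹ = [[−1, 1], [2, −1]], and T = P·diag(1, 3)·P⁻¹.
Then T⁹ = P·diag(1, 19683)·P⁻¹ = [[1, 19683], [2, 19683]] · [[−1, 1], [2, −1]] = [[39365, −19682], [39364, −19681]].

[[39365, −19682], [39364, −19681]]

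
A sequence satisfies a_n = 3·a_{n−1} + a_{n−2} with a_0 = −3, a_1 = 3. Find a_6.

753

With companion matrix T = [[3, 1], [1, 0]], [a_n, a_{n−1}]ᵀ = T·[a_{n−1}, a_{n−2}]ᵀ, so [a_6, a_5]ᵀ = T^5·[a_1, a_0]ᵀ.
T^5 = [[360, 109], [109, 33]], giving [a_6, a_5]ᵀ = [[753], [228]].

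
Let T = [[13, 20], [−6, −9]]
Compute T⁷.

tr T = 4 and det T = 3, so the characteristic polynomial is λ² − (4)λ + (3) with roots 3 and 1.
Eigenvectors give P = [[−2, −5], [1, 3]] with P⁻¹ = [[−3, −5], [1, 2]], and T = P·diag(3, 1)·P⁻¹.
Then T⁷ = P·diag(2187, 1)·P⁻¹ = [[−4374, −5], [2187, 3]] · [[−3, −5], [1, 2]] = [[13117, 21860], [−6558, −10929]].

[[13117, 21860], [−6558, −10929]]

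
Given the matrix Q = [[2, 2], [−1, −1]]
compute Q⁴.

Q² = Q (a projection; rank 1, trace 1), so Q⁴ = Q.

[[2, 2], [−1, −1]]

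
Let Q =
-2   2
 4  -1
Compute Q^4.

[[216, -126], [-252, 153]]

Q^2 = [[12, -6], [-12, 9]]
Q^3 = [[-48, 30], [60, -33]]
Q^4 = [[216, -126], [-252, 153]]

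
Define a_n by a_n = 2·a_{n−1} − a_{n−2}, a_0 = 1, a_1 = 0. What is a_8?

With companion matrix A = [[2, −1], [1, 0]], [a_n, a_{n−1}]ᵀ = A·[a_{n−1}, a_{n−2}]ᵀ, so [a_8, a_7]ᵀ = A^7·[a_1, a_0]ᵀ.
A^7 = [[8, −7], [7, −6]], giving [a_8, a_7]ᵀ = [[−7], [−6]].

−7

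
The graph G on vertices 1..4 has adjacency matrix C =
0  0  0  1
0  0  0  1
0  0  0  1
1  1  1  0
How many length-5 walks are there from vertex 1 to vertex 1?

0

The number of length-5 walks from vertex 1 to vertex 1 is entry (1,1) of C⁵, where C is the adjacency matrix.
C² = [[1, 1, 1, 0], [1, 1, 1, 0], [1, 1, 1, 0], [0, 0, 0, 3]]
C³ = [[0, 0, 0, 3], [0, 0, 0, 3], [0, 0, 0, 3], [3, 3, 3, 0]]
C⁴ = [[3, 3, 3, 0], [3, 3, 3, 0], [3, 3, 3, 0], [0, 0, 0, 9]]
C⁵ = [[0, 0, 0, 9], [0, 0, 0, 9], [0, 0, 0, 9], [9, 9, 9, 0]]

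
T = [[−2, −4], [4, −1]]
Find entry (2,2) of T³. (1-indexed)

T² = [[−12, 12], [−12, −15]]
T³ = [[72, 36], [−36, 63]]

63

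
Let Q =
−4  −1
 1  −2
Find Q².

[[15, 6], [−6, 3]]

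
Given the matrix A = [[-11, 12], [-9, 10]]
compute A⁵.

tr A = -1 and det A = -2, so the characteristic polynomial is λ² − (-1)λ + (-2) with roots 1 and -2.
Eigenvectors give P = [[1, 4], [1, 3]] with P⁻¹ = [[-3, 4], [1, -1]], and A = P·diag(1, -2)·P⁻¹.
Then A⁵ = P·diag(1, -32)·P⁻¹ = [[1, -128], [1, -96]] · [[-3, 4], [1, -1]] = [[-131, 132], [-99, 100]].

[[-131, 132], [-99, 100]]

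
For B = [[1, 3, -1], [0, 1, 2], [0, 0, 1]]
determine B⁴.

B = I + N where N = [[0, 3, -1], [0, 0, 2], [0, 0, 0]] is strictly upper-triangular, so N³ = 0.
(I + N)⁴ = I + 4·N + 6·N² = [[1, 12, 32], [0, 1, 8], [0, 0, 1]].

[[1, 12, 32], [0, 1, 8], [0, 0, 1]]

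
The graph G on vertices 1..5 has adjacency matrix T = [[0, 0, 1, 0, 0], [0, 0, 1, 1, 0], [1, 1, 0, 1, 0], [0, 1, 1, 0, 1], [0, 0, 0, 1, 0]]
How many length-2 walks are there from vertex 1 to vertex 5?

0

The number of length-2 walks from vertex 1 to vertex 5 is entry (1,5) of T^2, where T is the adjacency matrix.
T^2 = [[1, 1, 0, 1, 0], [1, 2, 1, 1, 1], [0, 1, 3, 1, 1], [1, 1, 1, 3, 0], [0, 1, 1, 0, 1]]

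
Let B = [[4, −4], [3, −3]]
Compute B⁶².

B² = B (a projection; rank 1, trace 1), so B⁶² = B.

[[4, −4], [3, −3]]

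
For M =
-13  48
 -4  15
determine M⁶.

tr M = 2 and det M = -3, so the characteristic polynomial is λ² − (2)λ + (-3) with roots -1 and 3.
Eigenvectors give P = [[4, 3], [1, 1]] with P⁻¹ = [[1, -3], [-1, 4]], and M = P·diag(-1, 3)·P⁻¹.
Then M⁶ = P·diag(1, 729)·P⁻¹ = [[4, 2187], [1, 729]] · [[1, -3], [-1, 4]] = [[-2183, 8736], [-728, 2913]].

[[-2183, 8736], [-728, 2913]]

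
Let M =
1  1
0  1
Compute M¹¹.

M = I + N where N = [[0, 1], [0, 0]] is strictly upper-triangular, so N² = 0.
(I + N)¹¹ = I + 11·N = [[1, 11], [0, 1]].

[[1, 11], [0, 1]]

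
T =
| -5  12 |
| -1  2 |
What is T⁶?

tr T = -3 and det T = 2, so the characteristic polynomial is λ² − (-3)λ + (2) with roots -2 and -1.
Eigenvectors give P = [[4, 3], [1, 1]] with P⁻¹ = [[1, -3], [-1, 4]], and T = P·diag(-2, -1)·P⁻¹.
Then T⁶ = P·diag(64, 1)·P⁻¹ = [[256, 3], [64, 1]] · [[1, -3], [-1, 4]] = [[253, -756], [63, -188]].

[[253, -756], [63, -188]]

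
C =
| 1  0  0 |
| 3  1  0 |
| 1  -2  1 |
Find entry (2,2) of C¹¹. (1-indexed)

1

C = I + N where N = [[0, 0, 0], [3, 0, 0], [1, -2, 0]] is strictly lower-triangular, so N³ = 0.
(I + N)¹¹ = I + 11·N + 55·N² = [[1, 0, 0], [33, 1, 0], [-319, -22, 1]].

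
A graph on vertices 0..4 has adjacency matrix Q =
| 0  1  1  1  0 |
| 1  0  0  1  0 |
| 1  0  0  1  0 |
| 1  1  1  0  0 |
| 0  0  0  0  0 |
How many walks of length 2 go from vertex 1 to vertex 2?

2

The number of length-2 walks from vertex 1 to vertex 2 is entry (1,2) of Q², where Q is the adjacency matrix.
Q² = [[3, 1, 1, 2, 0], [1, 2, 2, 1, 0], [1, 2, 2, 1, 0], [2, 1, 1, 3, 0], [0, 0, 0, 0, 0]]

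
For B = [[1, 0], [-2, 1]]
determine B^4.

[[1, 0], [-8, 1]]

B = I + N where N = [[0, 0], [-2, 0]] is strictly lower-triangular, so N^2 = 0.
(I + N)^4 = I + 4·N = [[1, 0], [-8, 1]].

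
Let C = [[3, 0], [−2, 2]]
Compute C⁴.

C² = [[9, 0], [−10, 4]]
C³ = [[27, 0], [−38, 8]]
C⁴ = [[81, 0], [−130, 16]]

[[81, 0], [−130, 16]]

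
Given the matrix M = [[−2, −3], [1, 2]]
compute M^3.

M² = I (check: tr M = 0 and det M = −1), so M^3 = M since 3 is odd.

[[−2, −3], [1, 2]]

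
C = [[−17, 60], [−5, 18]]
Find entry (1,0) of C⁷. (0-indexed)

−2315

tr C = 1 and det C = −6, so the characteristic polynomial is λ² − (1)λ + (−6) with roots 3 and −2.
Eigenvectors give P = [[3, 4], [1, 1]] with P⁻¹ = [[−1, 4], [1, −3]], and C = P·diag(3, −2)·P⁻¹.
Then C⁷ = P·diag(2187, −128)·P⁻¹ = [[6561, −512], [2187, −128]] · [[−1, 4], [1, −3]] = [[−7073, 27780], [−2315, 9132]].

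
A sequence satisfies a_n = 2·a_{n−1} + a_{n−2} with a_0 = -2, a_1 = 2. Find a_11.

6726

With companion matrix T = [[2, 1], [1, 0]], [a_n, a_{n−1}]ᵀ = T·[a_{n−1}, a_{n−2}]ᵀ, so [a_11, a_10]ᵀ = T^10·[a_1, a_0]ᵀ.
T^10 = [[5741, 2378], [2378, 985]], giving [a_11, a_10]ᵀ = [[6726], [2786]].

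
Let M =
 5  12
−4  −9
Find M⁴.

tr M = −4 and det M = 3, so the characteristic polynomial is λ² − (−4)λ + (3) with roots −1 and −3.
Eigenvectors give P = [[2, −3], [−1, 2]] with P⁻¹ = [[2, 3], [1, 2]], and M = P·diag(−1, −3)·P⁻¹.
Then M⁴ = P·diag(1, 81)·P⁻¹ = [[2, −243], [−1, 162]] · [[2, 3], [1, 2]] = [[−239, −480], [160, 321]].

[[−239, −480], [160, 321]]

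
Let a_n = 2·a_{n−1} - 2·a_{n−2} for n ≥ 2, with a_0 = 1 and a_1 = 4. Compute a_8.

With companion matrix Q = [[2, -2], [1, 0]], [a_n, a_{n−1}]ᵀ = Q·[a_{n−1}, a_{n−2}]ᵀ, so [a_8, a_7]ᵀ = Q^7·[a_1, a_0]ᵀ.
Q^7 = [[0, 16], [-8, 16]], giving [a_8, a_7]ᵀ = [[16], [-16]].

16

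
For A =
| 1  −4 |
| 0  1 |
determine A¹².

A = I + N where N = [[0, −4], [0, 0]] is strictly upper-triangular, so N² = 0.
(I + N)¹² = I + 12·N = [[1, −48], [0, 1]].

[[1, −48], [0, 1]]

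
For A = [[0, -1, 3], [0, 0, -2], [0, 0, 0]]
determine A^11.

[[0, 0, 0], [0, 0, 0], [0, 0, 0]]

A is strictly triangular, hence nilpotent: A^3 = 0, so A^11 = 0.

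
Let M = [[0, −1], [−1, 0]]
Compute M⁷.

M² = I (check: tr M = 0 and det M = −1), so M⁷ = M since 7 is odd.

[[0, −1], [−1, 0]]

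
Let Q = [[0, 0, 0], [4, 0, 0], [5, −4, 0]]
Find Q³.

[[0, 0, 0], [0, 0, 0], [0, 0, 0]]

Q is strictly triangular, hence nilpotent: Q³ = 0, so Q³ = 0.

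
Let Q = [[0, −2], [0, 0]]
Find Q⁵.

Q is strictly triangular, hence nilpotent: Q² = 0, so Q⁵ = 0.

[[0, 0], [0, 0]]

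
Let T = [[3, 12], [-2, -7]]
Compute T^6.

tr T = -4 and det T = 3, so the characteristic polynomial is λ² − (-4)λ + (3) with roots -3 and -1.
Eigenvectors give P = [[2, -3], [-1, 1]] with P⁻¹ = [[-1, -3], [-1, -2]], and T = P·diag(-3, -1)·P⁻¹.
Then T^6 = P·diag(729, 1)·P⁻¹ = [[1458, -3], [-729, 1]] · [[-1, -3], [-1, -2]] = [[-1455, -4368], [728, 2185]].

[[-1455, -4368], [728, 2185]]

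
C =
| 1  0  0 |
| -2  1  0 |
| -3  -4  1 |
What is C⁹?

[[1, 0, 0], [-18, 1, 0], [261, -36, 1]]

C = I + N where N = [[0, 0, 0], [-2, 0, 0], [-3, -4, 0]] is strictly lower-triangular, so N³ = 0.
(I + N)⁹ = I + 9·N + 36·N² = [[1, 0, 0], [-18, 1, 0], [261, -36, 1]].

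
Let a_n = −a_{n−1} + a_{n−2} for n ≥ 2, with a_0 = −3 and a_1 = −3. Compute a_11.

−102

With companion matrix T = [[−1, 1], [1, 0]], [a_n, a_{n−1}]ᵀ = T·[a_{n−1}, a_{n−2}]ᵀ, so [a_11, a_10]ᵀ = T¹⁰·[a_1, a_0]ᵀ.
T¹⁰ = [[89, −55], [−55, 34]], giving [a_11, a_10]ᵀ = [[−102], [63]].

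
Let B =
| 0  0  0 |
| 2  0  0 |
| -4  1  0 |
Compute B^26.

B is strictly triangular, hence nilpotent: B^3 = 0, so B^26 = 0.

[[0, 0, 0], [0, 0, 0], [0, 0, 0]]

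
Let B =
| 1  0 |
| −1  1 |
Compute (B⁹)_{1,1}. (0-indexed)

1

B = I + N where N = [[0, 0], [−1, 0]] is strictly lower-triangular, so N² = 0.
(I + N)⁹ = I + 9·N = [[1, 0], [−9, 1]].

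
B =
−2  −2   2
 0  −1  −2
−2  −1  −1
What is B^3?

[[4, −2, −6], [−16, −15, −2], [−10, −17, 1]]

B^2 = [[0, 4, −2], [4, 3, 4], [6, 6, −1]]
B^3 = [[4, −2, −6], [−16, −15, −2], [−10, −17, 1]]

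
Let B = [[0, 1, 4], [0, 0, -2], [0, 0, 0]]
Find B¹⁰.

[[0, 0, 0], [0, 0, 0], [0, 0, 0]]

B is strictly triangular, hence nilpotent: B³ = 0, so B¹⁰ = 0.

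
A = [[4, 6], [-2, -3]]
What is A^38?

A² = A (a projection; rank 1, trace 1), so A^38 = A.

[[4, 6], [-2, -3]]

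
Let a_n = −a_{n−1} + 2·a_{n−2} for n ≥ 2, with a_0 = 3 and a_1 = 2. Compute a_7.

−40

With companion matrix B = [[−1, 2], [1, 0]], [a_n, a_{n−1}]ᵀ = B·[a_{n−1}, a_{n−2}]ᵀ, so [a_7, a_6]ᵀ = B^6·[a_1, a_0]ᵀ.
B^6 = [[43, −42], [−21, 22]], giving [a_7, a_6]ᵀ = [[−40], [24]].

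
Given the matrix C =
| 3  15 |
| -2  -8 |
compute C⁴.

[[-309, -975], [130, 406]]

tr C = -5 and det C = 6, so the characteristic polynomial is λ² − (-5)λ + (6) with roots -3 and -2.
Eigenvectors give P = [[5, -3], [-2, 1]] with P⁻¹ = [[-1, -3], [-2, -5]], and C = P·diag(-3, -2)·P⁻¹.
Then C⁴ = P·diag(81, 16)·P⁻¹ = [[405, -48], [-162, 16]] · [[-1, -3], [-2, -5]] = [[-309, -975], [130, 406]].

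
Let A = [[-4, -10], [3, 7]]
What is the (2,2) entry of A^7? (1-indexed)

763

tr A = 3 and det A = 2, so the characteristic polynomial is λ² − (3)λ + (2) with roots 2 and 1.
Eigenvectors give P = [[-5, -2], [3, 1]] with P⁻¹ = [[1, 2], [-3, -5]], and A = P·diag(2, 1)·P⁻¹.
Then A^7 = P·diag(128, 1)·P⁻¹ = [[-640, -2], [384, 1]] · [[1, 2], [-3, -5]] = [[-634, -1270], [381, 763]].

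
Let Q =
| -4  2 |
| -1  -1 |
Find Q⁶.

tr Q = -5 and det Q = 6, so the characteristic polynomial is λ² − (-5)λ + (6) with roots -3 and -2.
Eigenvectors give P = [[2, 1], [1, 1]] with P⁻¹ = [[1, -1], [-1, 2]], and Q = P·diag(-3, -2)·P⁻¹.
Then Q⁶ = P·diag(729, 64)·P⁻¹ = [[1458, 64], [729, 64]] · [[1, -1], [-1, 2]] = [[1394, -1330], [665, -601]].

[[1394, -1330], [665, -601]]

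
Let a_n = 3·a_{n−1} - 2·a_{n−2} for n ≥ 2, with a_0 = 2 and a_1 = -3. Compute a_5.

With companion matrix Q = [[3, -2], [1, 0]], [a_n, a_{n−1}]ᵀ = Q·[a_{n−1}, a_{n−2}]ᵀ, so [a_5, a_4]ᵀ = Q^4·[a_1, a_0]ᵀ.
Q^4 = [[31, -30], [15, -14]], giving [a_5, a_4]ᵀ = [[-153], [-73]].

-153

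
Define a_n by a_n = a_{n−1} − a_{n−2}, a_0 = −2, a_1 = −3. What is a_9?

2

With companion matrix B = [[1, −1], [1, 0]], [a_n, a_{n−1}]ᵀ = B·[a_{n−1}, a_{n−2}]ᵀ, so [a_9, a_8]ᵀ = B^8·[a_1, a_0]ᵀ.
B^8 = [[0, −1], [1, −1]], giving [a_9, a_8]ᵀ = [[2], [−1]].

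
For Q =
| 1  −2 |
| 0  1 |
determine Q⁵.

[[1, −10], [0, 1]]

Q = I + N where N = [[0, −2], [0, 0]] is strictly upper-triangular, so N² = 0.
(I + N)⁵ = I + 5·N = [[1, −10], [0, 1]].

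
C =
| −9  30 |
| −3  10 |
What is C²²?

[[−9, 30], [−3, 10]]

C² = C (a projection; rank 1, trace 1), so C²² = C.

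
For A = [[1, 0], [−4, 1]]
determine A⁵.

[[1, 0], [−20, 1]]

A = I + N where N = [[0, 0], [−4, 0]] is strictly lower-triangular, so N² = 0.
(I + N)⁵ = I + 5·N = [[1, 0], [−20, 1]].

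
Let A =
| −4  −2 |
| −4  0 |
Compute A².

[[24, 8], [16, 8]]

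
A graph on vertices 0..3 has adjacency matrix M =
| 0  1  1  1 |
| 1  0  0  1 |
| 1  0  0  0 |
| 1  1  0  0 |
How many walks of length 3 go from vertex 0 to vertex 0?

The number of length-3 walks from vertex 0 to vertex 0 is entry (0,0) of M³, where M is the adjacency matrix.
M² = [[3, 1, 0, 1], [1, 2, 1, 1], [0, 1, 1, 1], [1, 1, 1, 2]]
M³ = [[2, 4, 3, 4], [4, 2, 1, 3], [3, 1, 0, 1], [4, 3, 1, 2]]

2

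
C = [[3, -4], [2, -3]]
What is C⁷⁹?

[[3, -4], [2, -3]]

C² = I (check: tr C = 0 and det C = -1), so C⁷⁹ = C since 79 is odd.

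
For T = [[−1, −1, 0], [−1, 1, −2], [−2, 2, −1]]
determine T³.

[[−6, 2, −2], [−2, −6, 4], [2, −6, −1]]

T² = [[2, 0, 2], [4, −2, 0], [2, 2, −3]]
T³ = [[−6, 2, −2], [−2, −6, 4], [2, −6, −1]]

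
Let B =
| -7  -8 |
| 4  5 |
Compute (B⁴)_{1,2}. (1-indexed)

160

tr B = -2 and det B = -3, so the characteristic polynomial is λ² − (-2)λ + (-3) with roots 1 and -3.
Eigenvectors give P = [[-1, 2], [1, -1]] with P⁻¹ = [[1, 2], [1, 1]], and B = P·diag(1, -3)·P⁻¹.
Then B⁴ = P·diag(1, 81)·P⁻¹ = [[-1, 162], [1, -81]] · [[1, 2], [1, 1]] = [[161, 160], [-80, -79]].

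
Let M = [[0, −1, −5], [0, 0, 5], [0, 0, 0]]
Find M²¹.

M is strictly triangular, hence nilpotent: M³ = 0, so M²¹ = 0.

[[0, 0, 0], [0, 0, 0], [0, 0, 0]]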